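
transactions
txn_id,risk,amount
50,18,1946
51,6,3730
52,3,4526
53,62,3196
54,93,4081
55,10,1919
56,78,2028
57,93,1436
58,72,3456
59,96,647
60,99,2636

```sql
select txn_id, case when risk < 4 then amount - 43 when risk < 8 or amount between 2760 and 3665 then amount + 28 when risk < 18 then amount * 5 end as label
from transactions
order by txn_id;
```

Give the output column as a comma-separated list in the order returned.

txn_id=50: (no match → NULL) → NULL
txn_id=51: risk < 8 or amount between 2760 and 3665 → 3758
txn_id=52: risk < 4 → 4483
txn_id=53: risk < 8 or amount between 2760 and 3665 → 3224
txn_id=54: (no match → NULL) → NULL
txn_id=55: risk < 18 → 9595
txn_id=56: (no match → NULL) → NULL
txn_id=57: (no match → NULL) → NULL
txn_id=58: risk < 8 or amount between 2760 and 3665 → 3484
txn_id=59: (no match → NULL) → NULL
txn_id=60: (no match → NULL) → NULL

NULL, 3758, 4483, 3224, NULL, 9595, NULL, NULL, 3484, NULL, NULL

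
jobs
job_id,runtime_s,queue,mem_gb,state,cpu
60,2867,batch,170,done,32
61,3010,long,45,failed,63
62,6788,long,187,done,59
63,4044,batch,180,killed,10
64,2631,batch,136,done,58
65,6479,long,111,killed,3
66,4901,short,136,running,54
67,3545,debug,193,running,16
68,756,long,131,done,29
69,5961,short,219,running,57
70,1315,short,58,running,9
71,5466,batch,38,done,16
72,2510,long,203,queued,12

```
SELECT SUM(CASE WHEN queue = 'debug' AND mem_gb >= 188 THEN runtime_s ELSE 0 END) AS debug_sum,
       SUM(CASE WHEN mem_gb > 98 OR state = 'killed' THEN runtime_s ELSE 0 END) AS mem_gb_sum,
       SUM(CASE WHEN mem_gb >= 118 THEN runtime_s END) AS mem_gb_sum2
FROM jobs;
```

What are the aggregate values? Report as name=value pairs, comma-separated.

[debug_sum: queue = 'debug' AND mem_gb >= 188]
job_id=60: ✗
job_id=61: ✗
job_id=62: ✗
job_id=63: ✗
job_id=64: ✗
job_id=65: ✗
job_id=66: ✗
job_id=67: ✓ → 3545
job_id=68: ✗
job_id=69: ✗
job_id=70: ✗
job_id=71: ✗
job_id=72: ✗
debug_sum = 3545
—
[mem_gb_sum: mem_gb > 98 OR state = 'killed']
job_id=60: ✓ → 2867
job_id=61: ✗
job_id=62: ✓ → 6788
job_id=63: ✓ → 4044
job_id=64: ✓ → 2631
job_id=65: ✓ → 6479
job_id=66: ✓ → 4901
job_id=67: ✓ → 3545
job_id=68: ✓ → 756
job_id=69: ✓ → 5961
job_id=70: ✗
job_id=71: ✗
job_id=72: ✓ → 2510
mem_gb_sum = 2867 + 6788 + 4044 + 2631 + 6479 + 4901 + 3545 + 756 + 5961 + 2510 = 40482
—
[mem_gb_sum2: mem_gb >= 118]
job_id=60: ✓ → 2867
job_id=61: ✗
job_id=62: ✓ → 6788
job_id=63: ✓ → 4044
job_id=64: ✓ → 2631
job_id=65: ✗
job_id=66: ✓ → 4901
job_id=67: ✓ → 3545
job_id=68: ✓ → 756
job_id=69: ✓ → 5961
job_id=70: ✗
job_id=71: ✗
job_id=72: ✓ → 2510
mem_gb_sum2 = 2867 + 6788 + 4044 + 2631 + 4901 + 3545 + 756 + 5961 + 2510 = 34003

debug_sum=3545, mem_gb_sum=40482, mem_gb_sum2=34003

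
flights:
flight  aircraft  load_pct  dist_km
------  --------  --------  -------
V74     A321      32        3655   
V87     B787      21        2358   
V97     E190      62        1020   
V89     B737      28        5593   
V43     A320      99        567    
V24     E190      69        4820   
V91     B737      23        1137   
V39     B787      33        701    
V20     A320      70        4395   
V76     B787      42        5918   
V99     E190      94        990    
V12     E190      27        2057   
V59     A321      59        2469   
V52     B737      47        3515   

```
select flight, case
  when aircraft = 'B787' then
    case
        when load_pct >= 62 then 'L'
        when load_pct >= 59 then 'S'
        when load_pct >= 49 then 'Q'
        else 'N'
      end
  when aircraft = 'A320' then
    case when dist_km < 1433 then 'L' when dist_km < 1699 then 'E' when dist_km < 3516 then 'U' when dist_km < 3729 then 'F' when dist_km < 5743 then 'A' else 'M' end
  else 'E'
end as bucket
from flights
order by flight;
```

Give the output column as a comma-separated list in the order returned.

E, A, E, N, L, E, E, E, N, N, E, E, E, E

flight=V12: aircraft='E190' → outer ELSE → E
flight=V20: aircraft='A320' → inner[dist_km < 5743] → A
flight=V24: aircraft='E190' → outer ELSE → E
flight=V39: aircraft='B787' → inner[ELSE] → N
flight=V43: aircraft='A320' → inner[dist_km < 1433] → L
flight=V52: aircraft='B737' → outer ELSE → E
flight=V59: aircraft='A321' → outer ELSE → E
flight=V74: aircraft='A321' → outer ELSE → E
flight=V76: aircraft='B787' → inner[ELSE] → N
flight=V87: aircraft='B787' → inner[ELSE] → N
flight=V89: aircraft='B737' → outer ELSE → E
flight=V91: aircraft='B737' → outer ELSE → E
flight=V97: aircraft='E190' → outer ELSE → E
flight=V99: aircraft='E190' → outer ELSE → E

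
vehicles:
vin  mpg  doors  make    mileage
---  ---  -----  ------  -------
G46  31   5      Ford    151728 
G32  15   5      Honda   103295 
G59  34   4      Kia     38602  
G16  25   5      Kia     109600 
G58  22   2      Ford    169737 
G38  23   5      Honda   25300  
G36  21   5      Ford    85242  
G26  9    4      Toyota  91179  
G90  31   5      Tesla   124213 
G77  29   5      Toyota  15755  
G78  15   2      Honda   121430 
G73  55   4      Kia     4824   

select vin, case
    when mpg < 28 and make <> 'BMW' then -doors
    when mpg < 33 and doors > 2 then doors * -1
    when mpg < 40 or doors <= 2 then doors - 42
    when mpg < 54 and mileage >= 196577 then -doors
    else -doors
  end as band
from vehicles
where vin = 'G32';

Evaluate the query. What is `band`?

-5

vin = G32: mpg=15, doors=5, make=Honda, mileage=103295.
mpg < 28 and make <> 'BMW' → true → -5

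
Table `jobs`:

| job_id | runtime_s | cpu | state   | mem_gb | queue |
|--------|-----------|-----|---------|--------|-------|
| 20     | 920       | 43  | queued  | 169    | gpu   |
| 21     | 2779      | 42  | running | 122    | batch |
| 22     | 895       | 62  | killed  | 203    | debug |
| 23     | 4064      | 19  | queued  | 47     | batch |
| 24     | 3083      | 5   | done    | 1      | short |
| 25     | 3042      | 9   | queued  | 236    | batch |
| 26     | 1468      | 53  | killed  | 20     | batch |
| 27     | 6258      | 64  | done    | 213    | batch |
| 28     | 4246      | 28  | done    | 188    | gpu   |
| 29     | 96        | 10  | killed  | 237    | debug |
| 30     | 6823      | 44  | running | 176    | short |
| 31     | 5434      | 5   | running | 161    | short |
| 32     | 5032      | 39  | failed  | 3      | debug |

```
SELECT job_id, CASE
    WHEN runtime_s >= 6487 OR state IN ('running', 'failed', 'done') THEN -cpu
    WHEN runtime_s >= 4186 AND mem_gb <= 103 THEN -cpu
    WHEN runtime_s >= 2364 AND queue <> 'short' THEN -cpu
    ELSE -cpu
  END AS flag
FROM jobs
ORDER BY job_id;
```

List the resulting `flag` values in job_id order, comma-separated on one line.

job_id=20: ELSE → -43
job_id=21: runtime_s >= 6487 OR state IN ('running', 'failed', 'done') → -42
job_id=22: ELSE → -62
job_id=23: runtime_s >= 2364 AND queue <> 'short' → -19
job_id=24: runtime_s >= 6487 OR state IN ('running', 'failed', 'done') → -5
job_id=25: runtime_s >= 2364 AND queue <> 'short' → -9
job_id=26: ELSE → -53
job_id=27: runtime_s >= 6487 OR state IN ('running', 'failed', 'done') → -64
job_id=28: runtime_s >= 6487 OR state IN ('running', 'failed', 'done') → -28
job_id=29: ELSE → -10
job_id=30: runtime_s >= 6487 OR state IN ('running', 'failed', 'done') → -44
job_id=31: runtime_s >= 6487 OR state IN ('running', 'failed', 'done') → -5
job_id=32: runtime_s >= 6487 OR state IN ('running', 'failed', 'done') → -39

-43, -42, -62, -19, -5, -9, -53, -64, -28, -10, -44, -5, -39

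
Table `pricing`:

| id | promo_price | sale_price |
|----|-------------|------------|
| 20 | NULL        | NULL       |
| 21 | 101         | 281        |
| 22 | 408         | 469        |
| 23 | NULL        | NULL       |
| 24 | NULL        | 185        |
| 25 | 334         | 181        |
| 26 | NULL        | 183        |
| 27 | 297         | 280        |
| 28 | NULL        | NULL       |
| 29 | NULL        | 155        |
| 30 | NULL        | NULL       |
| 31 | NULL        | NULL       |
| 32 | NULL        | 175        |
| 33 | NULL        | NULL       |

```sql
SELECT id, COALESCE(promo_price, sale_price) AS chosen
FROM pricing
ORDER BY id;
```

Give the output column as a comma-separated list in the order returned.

id=20: promo_price=NULL, sale_price=NULL (all NULL) → NULL
id=21: promo_price=101 → 101
id=22: promo_price=408 → 408
id=23: promo_price=NULL, sale_price=NULL (all NULL) → NULL
id=24: promo_price=NULL, sale_price=185 → 185
id=25: promo_price=334 → 334
id=26: promo_price=NULL, sale_price=183 → 183
id=27: promo_price=297 → 297
id=28: promo_price=NULL, sale_price=NULL (all NULL) → NULL
id=29: promo_price=NULL, sale_price=155 → 155
id=30: promo_price=NULL, sale_price=NULL (all NULL) → NULL
id=31: promo_price=NULL, sale_price=NULL (all NULL) → NULL
id=32: promo_price=NULL, sale_price=175 → 175
id=33: promo_price=NULL, sale_price=NULL (all NULL) → NULL

NULL, 101, 408, NULL, 185, 334, 183, 297, NULL, 155, NULL, NULL, 175, NULL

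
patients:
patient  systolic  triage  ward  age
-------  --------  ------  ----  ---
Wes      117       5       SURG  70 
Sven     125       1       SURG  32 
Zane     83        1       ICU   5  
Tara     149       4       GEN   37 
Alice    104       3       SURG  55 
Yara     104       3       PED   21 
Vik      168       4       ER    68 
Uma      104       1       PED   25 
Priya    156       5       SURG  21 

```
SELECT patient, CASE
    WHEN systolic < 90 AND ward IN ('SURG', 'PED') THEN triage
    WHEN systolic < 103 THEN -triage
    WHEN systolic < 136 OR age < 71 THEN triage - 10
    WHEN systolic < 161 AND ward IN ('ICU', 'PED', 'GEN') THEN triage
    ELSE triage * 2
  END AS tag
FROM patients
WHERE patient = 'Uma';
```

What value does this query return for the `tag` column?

patient = Uma: systolic=104, triage=1, ward=PED, age=25.
systolic < 90 AND ward IN ('SURG', 'PED') → false
systolic < 103 → false
systolic < 136 OR age < 71 → true → -9

-9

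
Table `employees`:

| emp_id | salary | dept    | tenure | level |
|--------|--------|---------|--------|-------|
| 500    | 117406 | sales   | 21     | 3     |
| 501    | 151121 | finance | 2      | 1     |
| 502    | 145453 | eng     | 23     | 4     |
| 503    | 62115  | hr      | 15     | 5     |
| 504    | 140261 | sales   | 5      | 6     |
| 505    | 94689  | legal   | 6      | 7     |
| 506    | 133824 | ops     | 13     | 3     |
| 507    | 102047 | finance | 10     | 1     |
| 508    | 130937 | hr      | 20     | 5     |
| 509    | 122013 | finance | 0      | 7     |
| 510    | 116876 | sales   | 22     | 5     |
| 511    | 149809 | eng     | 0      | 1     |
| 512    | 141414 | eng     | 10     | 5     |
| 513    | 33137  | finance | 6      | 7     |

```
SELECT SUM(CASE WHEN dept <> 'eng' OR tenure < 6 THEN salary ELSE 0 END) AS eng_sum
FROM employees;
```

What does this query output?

emp_id=500: ✓ → 117406
emp_id=501: ✓ → 151121
emp_id=502: ✗
emp_id=503: ✓ → 62115
emp_id=504: ✓ → 140261
emp_id=505: ✓ → 94689
emp_id=506: ✓ → 133824
emp_id=507: ✓ → 102047
emp_id=508: ✓ → 130937
emp_id=509: ✓ → 122013
emp_id=510: ✓ → 116876
emp_id=511: ✓ → 149809
emp_id=512: ✗
emp_id=513: ✓ → 33137
eng_sum = 117406 + 151121 + 62115 + 140261 + 94689 + 133824 + 102047 + 130937 + 122013 + 116876 + 149809 + 33137 = 1354235

1354235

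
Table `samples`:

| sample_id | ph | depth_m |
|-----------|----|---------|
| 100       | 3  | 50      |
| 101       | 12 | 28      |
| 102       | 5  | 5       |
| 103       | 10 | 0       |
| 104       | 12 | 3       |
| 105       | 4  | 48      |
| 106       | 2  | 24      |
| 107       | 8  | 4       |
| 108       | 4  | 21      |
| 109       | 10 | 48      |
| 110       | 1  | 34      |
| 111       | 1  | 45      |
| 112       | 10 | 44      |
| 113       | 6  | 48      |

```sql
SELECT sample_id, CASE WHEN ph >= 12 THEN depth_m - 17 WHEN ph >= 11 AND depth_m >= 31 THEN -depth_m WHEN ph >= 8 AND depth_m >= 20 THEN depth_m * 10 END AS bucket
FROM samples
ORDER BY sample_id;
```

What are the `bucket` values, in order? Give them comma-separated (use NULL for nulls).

NULL, 11, NULL, NULL, -14, NULL, NULL, NULL, NULL, 480, NULL, NULL, 440, NULL

sample_id=100: (no match → NULL) → NULL
sample_id=101: ph >= 12 → 11
sample_id=102: (no match → NULL) → NULL
sample_id=103: (no match → NULL) → NULL
sample_id=104: ph >= 12 → -14
sample_id=105: (no match → NULL) → NULL
sample_id=106: (no match → NULL) → NULL
sample_id=107: (no match → NULL) → NULL
sample_id=108: (no match → NULL) → NULL
sample_id=109: ph >= 8 AND depth_m >= 20 → 480
sample_id=110: (no match → NULL) → NULL
sample_id=111: (no match → NULL) → NULL
sample_id=112: ph >= 8 AND depth_m >= 20 → 440
sample_id=113: (no match → NULL) → NULL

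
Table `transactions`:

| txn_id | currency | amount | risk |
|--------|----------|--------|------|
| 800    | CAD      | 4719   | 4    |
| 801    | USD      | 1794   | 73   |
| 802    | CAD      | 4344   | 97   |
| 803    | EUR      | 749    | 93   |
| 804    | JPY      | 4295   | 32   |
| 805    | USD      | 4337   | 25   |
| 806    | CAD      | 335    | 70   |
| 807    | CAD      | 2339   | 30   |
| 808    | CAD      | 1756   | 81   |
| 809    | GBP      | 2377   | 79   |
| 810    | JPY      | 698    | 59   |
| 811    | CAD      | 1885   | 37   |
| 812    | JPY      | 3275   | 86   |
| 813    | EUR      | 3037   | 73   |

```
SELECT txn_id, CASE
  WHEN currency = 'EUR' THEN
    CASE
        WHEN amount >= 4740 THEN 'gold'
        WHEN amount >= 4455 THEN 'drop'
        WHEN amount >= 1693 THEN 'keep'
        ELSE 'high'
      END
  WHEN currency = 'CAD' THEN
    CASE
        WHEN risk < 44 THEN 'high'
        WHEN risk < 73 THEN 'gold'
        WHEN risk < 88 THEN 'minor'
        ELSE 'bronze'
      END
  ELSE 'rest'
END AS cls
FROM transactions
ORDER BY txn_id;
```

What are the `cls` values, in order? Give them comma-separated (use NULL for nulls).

txn_id=800: currency='CAD' → inner[risk < 44] → high
txn_id=801: currency='USD' → outer ELSE → rest
txn_id=802: currency='CAD' → inner[ELSE] → bronze
txn_id=803: currency='EUR' → inner[ELSE] → high
txn_id=804: currency='JPY' → outer ELSE → rest
txn_id=805: currency='USD' → outer ELSE → rest
txn_id=806: currency='CAD' → inner[risk < 73] → gold
txn_id=807: currency='CAD' → inner[risk < 44] → high
txn_id=808: currency='CAD' → inner[risk < 88] → minor
txn_id=809: currency='GBP' → outer ELSE → rest
txn_id=810: currency='JPY' → outer ELSE → rest
txn_id=811: currency='CAD' → inner[risk < 44] → high
txn_id=812: currency='JPY' → outer ELSE → rest
txn_id=813: currency='EUR' → inner[amount >= 1693] → keep

high, rest, bronze, high, rest, rest, gold, high, minor, rest, rest, high, rest, keep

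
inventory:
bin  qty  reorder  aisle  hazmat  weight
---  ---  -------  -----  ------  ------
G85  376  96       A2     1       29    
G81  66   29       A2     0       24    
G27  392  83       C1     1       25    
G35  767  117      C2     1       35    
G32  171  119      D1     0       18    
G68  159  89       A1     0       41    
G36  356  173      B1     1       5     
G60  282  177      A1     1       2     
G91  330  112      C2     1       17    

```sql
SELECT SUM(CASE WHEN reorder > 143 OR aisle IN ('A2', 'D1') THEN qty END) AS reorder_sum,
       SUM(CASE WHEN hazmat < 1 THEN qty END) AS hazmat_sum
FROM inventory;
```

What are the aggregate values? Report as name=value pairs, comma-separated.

[reorder_sum: reorder > 143 OR aisle IN ('A2', 'D1')]
bin=G85: ✓ → 376
bin=G81: ✓ → 66
bin=G27: ✗
bin=G35: ✗
bin=G32: ✓ → 171
bin=G68: ✗
bin=G36: ✓ → 356
bin=G60: ✓ → 282
bin=G91: ✗
reorder_sum = 376 + 66 + 171 + 356 + 282 = 1251
—
[hazmat_sum: hazmat < 1]
bin=G85: ✗
bin=G81: ✓ → 66
bin=G27: ✗
bin=G35: ✗
bin=G32: ✓ → 171
bin=G68: ✓ → 159
bin=G36: ✗
bin=G60: ✗
bin=G91: ✗
hazmat_sum = 66 + 171 + 159 = 396

reorder_sum=1251, hazmat_sum=396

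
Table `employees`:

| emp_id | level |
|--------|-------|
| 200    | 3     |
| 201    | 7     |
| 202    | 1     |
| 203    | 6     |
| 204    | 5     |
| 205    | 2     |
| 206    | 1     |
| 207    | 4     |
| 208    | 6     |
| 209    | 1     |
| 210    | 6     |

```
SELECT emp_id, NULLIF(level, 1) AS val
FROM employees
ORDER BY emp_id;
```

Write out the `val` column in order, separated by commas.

3, 7, NULL, 6, 5, 2, NULL, 4, 6, NULL, 6

emp_id=200: level=3 vs 1: differ → 3
emp_id=201: level=7 vs 1: differ → 7
emp_id=202: level=1 vs 1: equal → NULL
emp_id=203: level=6 vs 1: differ → 6
emp_id=204: level=5 vs 1: differ → 5
emp_id=205: level=2 vs 1: differ → 2
emp_id=206: level=1 vs 1: equal → NULL
emp_id=207: level=4 vs 1: differ → 4
emp_id=208: level=6 vs 1: differ → 6
emp_id=209: level=1 vs 1: equal → NULL
emp_id=210: level=6 vs 1: differ → 6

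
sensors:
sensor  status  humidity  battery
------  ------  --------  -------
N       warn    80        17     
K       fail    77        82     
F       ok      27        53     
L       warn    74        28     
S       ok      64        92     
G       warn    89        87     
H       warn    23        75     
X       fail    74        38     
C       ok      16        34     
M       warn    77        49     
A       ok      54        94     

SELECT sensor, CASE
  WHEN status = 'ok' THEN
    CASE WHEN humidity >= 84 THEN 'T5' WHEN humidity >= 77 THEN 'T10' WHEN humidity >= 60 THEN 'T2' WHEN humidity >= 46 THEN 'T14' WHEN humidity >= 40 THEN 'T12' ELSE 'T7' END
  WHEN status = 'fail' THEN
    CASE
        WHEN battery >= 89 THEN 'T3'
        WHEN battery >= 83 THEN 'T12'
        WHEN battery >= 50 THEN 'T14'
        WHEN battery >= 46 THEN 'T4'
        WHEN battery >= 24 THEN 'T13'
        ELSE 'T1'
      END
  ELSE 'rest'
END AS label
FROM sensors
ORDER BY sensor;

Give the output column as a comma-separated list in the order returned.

sensor=A: status='ok' → inner[humidity >= 46] → T14
sensor=C: status='ok' → inner[ELSE] → T7
sensor=F: status='ok' → inner[ELSE] → T7
sensor=G: status='warn' → outer ELSE → rest
sensor=H: status='warn' → outer ELSE → rest
sensor=K: status='fail' → inner[battery >= 50] → T14
sensor=L: status='warn' → outer ELSE → rest
sensor=M: status='warn' → outer ELSE → rest
sensor=N: status='warn' → outer ELSE → rest
sensor=S: status='ok' → inner[humidity >= 60] → T2
sensor=X: status='fail' → inner[battery >= 24] → T13

T14, T7, T7, rest, rest, T14, rest, rest, rest, T2, T13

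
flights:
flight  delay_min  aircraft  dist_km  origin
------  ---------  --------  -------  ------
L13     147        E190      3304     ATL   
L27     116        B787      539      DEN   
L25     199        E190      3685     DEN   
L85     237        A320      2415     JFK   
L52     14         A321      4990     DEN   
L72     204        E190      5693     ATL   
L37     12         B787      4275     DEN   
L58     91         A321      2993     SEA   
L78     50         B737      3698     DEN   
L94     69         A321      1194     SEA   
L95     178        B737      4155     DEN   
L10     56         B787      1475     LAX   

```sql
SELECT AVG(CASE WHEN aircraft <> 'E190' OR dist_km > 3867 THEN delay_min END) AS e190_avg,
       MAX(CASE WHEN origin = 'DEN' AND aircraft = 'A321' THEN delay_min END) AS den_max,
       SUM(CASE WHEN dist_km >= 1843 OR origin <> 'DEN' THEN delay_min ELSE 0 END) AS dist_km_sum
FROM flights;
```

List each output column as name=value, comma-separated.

[e190_avg: aircraft <> 'E190' OR dist_km > 3867]
flight=L13: ✗
flight=L27: ✓ → 116
flight=L25: ✗
flight=L85: ✓ → 237
flight=L52: ✓ → 14
flight=L72: ✓ → 204
flight=L37: ✓ → 12
flight=L58: ✓ → 91
flight=L78: ✓ → 50
flight=L94: ✓ → 69
flight=L95: ✓ → 178
flight=L10: ✓ → 56
e190_avg = (116 + 237 + 14 + 204 + 12 + 91 + 50 + 69 + 178 + 56) / 10 = 102.7
—
[den_max: origin = 'DEN' AND aircraft = 'A321']
flight=L13: ✗
flight=L27: ✗
flight=L25: ✗
flight=L85: ✗
flight=L52: ✓ → 14
flight=L72: ✗
flight=L37: ✗
flight=L58: ✗
flight=L78: ✗
flight=L94: ✗
flight=L95: ✗
flight=L10: ✗
den_max = MAX(14) = 14
—
[dist_km_sum: dist_km >= 1843 OR origin <> 'DEN']
flight=L13: ✓ → 147
flight=L27: ✗
flight=L25: ✓ → 199
flight=L85: ✓ → 237
flight=L52: ✓ → 14
flight=L72: ✓ → 204
flight=L37: ✓ → 12
flight=L58: ✓ → 91
flight=L78: ✓ → 50
flight=L94: ✓ → 69
flight=L95: ✓ → 178
flight=L10: ✓ → 56
dist_km_sum = 147 + 199 + 237 + 14 + 204 + 12 + 91 + 50 + 69 + 178 + 56 = 1257

e190_avg=102.7, den_max=14, dist_km_sum=1257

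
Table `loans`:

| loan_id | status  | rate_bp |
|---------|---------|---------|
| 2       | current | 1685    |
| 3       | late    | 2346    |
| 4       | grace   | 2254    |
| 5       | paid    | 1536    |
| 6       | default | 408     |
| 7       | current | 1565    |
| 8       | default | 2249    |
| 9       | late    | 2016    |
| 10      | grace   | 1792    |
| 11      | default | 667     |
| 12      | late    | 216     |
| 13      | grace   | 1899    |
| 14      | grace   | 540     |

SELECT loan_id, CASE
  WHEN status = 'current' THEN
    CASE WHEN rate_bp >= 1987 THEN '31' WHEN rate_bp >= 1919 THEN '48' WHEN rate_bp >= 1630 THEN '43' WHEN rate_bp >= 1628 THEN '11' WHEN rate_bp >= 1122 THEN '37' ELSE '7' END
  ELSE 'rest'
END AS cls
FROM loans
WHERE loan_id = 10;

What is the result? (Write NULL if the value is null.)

rest

loan_id = 10: status=grace, rate_bp=1792.
status='grace' → outer ELSE → rest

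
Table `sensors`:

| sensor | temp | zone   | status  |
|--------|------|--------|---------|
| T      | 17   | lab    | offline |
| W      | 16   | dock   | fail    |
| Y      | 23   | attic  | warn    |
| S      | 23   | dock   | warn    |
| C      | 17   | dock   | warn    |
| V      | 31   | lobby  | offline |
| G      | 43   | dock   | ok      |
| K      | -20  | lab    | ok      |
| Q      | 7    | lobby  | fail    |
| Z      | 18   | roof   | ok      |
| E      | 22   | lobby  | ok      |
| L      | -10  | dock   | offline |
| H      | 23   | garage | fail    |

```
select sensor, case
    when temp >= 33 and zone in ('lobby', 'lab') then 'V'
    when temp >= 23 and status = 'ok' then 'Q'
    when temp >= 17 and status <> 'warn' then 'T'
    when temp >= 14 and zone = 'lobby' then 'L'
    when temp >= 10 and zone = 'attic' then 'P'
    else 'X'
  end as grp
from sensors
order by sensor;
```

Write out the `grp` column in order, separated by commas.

sensor=C: ELSE → X
sensor=E: temp >= 17 and status <> 'warn' → T
sensor=G: temp >= 23 and status = 'ok' → Q
sensor=H: temp >= 17 and status <> 'warn' → T
sensor=K: ELSE → X
sensor=L: ELSE → X
sensor=Q: ELSE → X
sensor=S: ELSE → X
sensor=T: temp >= 17 and status <> 'warn' → T
sensor=V: temp >= 17 and status <> 'warn' → T
sensor=W: ELSE → X
sensor=Y: temp >= 10 and zone = 'attic' → P
sensor=Z: temp >= 17 and status <> 'warn' → T

X, T, Q, T, X, X, X, X, T, T, X, P, T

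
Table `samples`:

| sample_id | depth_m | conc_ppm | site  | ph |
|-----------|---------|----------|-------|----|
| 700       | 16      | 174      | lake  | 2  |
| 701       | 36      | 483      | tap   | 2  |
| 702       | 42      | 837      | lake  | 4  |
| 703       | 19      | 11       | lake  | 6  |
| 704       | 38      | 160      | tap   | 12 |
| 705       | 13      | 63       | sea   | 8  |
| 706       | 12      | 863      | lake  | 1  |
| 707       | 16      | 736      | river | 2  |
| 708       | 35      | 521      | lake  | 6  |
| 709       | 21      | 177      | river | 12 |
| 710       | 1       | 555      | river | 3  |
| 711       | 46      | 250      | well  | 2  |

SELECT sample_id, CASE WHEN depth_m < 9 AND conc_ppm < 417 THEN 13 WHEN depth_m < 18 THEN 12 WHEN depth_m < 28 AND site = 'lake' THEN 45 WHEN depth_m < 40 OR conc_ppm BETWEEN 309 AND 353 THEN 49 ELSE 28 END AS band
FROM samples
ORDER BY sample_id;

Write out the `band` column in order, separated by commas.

12, 49, 28, 45, 49, 12, 12, 12, 49, 49, 12, 28

sample_id=700: depth_m < 18 → 12
sample_id=701: depth_m < 40 OR conc_ppm BETWEEN 309 AND 353 → 49
sample_id=702: ELSE → 28
sample_id=703: depth_m < 28 AND site = 'lake' → 45
sample_id=704: depth_m < 40 OR conc_ppm BETWEEN 309 AND 353 → 49
sample_id=705: depth_m < 18 → 12
sample_id=706: depth_m < 18 → 12
sample_id=707: depth_m < 18 → 12
sample_id=708: depth_m < 40 OR conc_ppm BETWEEN 309 AND 353 → 49
sample_id=709: depth_m < 40 OR conc_ppm BETWEEN 309 AND 353 → 49
sample_id=710: depth_m < 18 → 12
sample_id=711: ELSE → 28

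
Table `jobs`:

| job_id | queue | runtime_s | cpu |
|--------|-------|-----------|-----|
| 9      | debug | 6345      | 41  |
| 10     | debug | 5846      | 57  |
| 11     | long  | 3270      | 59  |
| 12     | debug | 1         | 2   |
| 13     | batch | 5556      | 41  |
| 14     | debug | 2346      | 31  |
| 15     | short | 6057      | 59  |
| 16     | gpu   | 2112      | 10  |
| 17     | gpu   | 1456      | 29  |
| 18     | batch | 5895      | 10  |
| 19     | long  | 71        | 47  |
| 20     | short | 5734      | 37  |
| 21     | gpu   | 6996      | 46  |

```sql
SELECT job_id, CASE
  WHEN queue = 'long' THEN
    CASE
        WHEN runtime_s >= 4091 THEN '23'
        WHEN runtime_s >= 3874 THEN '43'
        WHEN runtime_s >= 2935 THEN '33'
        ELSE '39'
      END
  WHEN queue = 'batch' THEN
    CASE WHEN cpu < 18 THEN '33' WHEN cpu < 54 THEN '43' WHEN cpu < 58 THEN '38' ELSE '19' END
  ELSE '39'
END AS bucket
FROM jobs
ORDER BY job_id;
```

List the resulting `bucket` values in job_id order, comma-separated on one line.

39, 39, 33, 39, 43, 39, 39, 39, 39, 33, 39, 39, 39

job_id=9: queue='debug' → outer ELSE → 39
job_id=10: queue='debug' → outer ELSE → 39
job_id=11: queue='long' → inner[runtime_s >= 2935] → 33
job_id=12: queue='debug' → outer ELSE → 39
job_id=13: queue='batch' → inner[cpu < 54] → 43
job_id=14: queue='debug' → outer ELSE → 39
job_id=15: queue='short' → outer ELSE → 39
job_id=16: queue='gpu' → outer ELSE → 39
job_id=17: queue='gpu' → outer ELSE → 39
job_id=18: queue='batch' → inner[cpu < 18] → 33
job_id=19: queue='long' → inner[ELSE] → 39
job_id=20: queue='short' → outer ELSE → 39
job_id=21: queue='gpu' → outer ELSE → 39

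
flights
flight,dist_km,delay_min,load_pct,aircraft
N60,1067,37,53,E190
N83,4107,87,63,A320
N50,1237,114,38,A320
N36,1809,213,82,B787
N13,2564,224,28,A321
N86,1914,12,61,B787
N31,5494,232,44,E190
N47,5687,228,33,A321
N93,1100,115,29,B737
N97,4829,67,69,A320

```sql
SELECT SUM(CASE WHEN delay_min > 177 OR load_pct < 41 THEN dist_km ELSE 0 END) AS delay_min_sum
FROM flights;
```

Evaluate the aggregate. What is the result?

17891

flight=N60: ✗
flight=N83: ✗
flight=N50: ✓ → 1237
flight=N36: ✓ → 1809
flight=N13: ✓ → 2564
flight=N86: ✗
flight=N31: ✓ → 5494
flight=N47: ✓ → 5687
flight=N93: ✓ → 1100
flight=N97: ✗
delay_min_sum = 1237 + 1809 + 2564 + 5494 + 5687 + 1100 = 17891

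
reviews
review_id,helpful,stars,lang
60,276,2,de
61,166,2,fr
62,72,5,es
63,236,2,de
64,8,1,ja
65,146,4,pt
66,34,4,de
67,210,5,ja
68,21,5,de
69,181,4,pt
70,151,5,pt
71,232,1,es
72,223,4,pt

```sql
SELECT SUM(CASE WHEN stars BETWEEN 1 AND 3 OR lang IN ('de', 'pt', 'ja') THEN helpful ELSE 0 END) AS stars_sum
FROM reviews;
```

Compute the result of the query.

review_id=60: ✓ → 276
review_id=61: ✓ → 166
review_id=62: ✗
review_id=63: ✓ → 236
review_id=64: ✓ → 8
review_id=65: ✓ → 146
review_id=66: ✓ → 34
review_id=67: ✓ → 210
review_id=68: ✓ → 21
review_id=69: ✓ → 181
review_id=70: ✓ → 151
review_id=71: ✓ → 232
review_id=72: ✓ → 223
stars_sum = 276 + 166 + 236 + 8 + 146 + 34 + 210 + 21 + 181 + 151 + 232 + 223 = 1884

1884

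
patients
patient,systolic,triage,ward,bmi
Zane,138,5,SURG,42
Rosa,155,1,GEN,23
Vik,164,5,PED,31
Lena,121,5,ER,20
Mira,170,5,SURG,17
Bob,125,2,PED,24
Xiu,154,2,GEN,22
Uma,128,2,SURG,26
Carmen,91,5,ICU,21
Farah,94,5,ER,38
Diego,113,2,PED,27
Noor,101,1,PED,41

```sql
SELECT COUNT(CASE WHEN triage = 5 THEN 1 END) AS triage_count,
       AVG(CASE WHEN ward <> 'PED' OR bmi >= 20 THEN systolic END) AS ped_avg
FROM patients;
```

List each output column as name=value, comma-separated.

triage_count=6, ped_avg=129.5

[triage_count: triage = 5]
patient=Zane: ✓ → 1
patient=Rosa: ✗
patient=Vik: ✓ → 1
patient=Lena: ✓ → 1
patient=Mira: ✓ → 1
patient=Bob: ✗
patient=Xiu: ✗
patient=Uma: ✗
patient=Carmen: ✓ → 1
patient=Farah: ✓ → 1
patient=Diego: ✗
patient=Noor: ✗
triage_count = COUNT(1, 1, 1, 1, 1, 1) = 6
—
[ped_avg: ward <> 'PED' OR bmi >= 20]
patient=Zane: ✓ → 138
patient=Rosa: ✓ → 155
patient=Vik: ✓ → 164
patient=Lena: ✓ → 121
patient=Mira: ✓ → 170
patient=Bob: ✓ → 125
patient=Xiu: ✓ → 154
patient=Uma: ✓ → 128
patient=Carmen: ✓ → 91
patient=Farah: ✓ → 94
patient=Diego: ✓ → 113
patient=Noor: ✓ → 101
ped_avg = (138 + 155 + 164 + 121 + 170 + 125 + 154 + 128 + 91 + 94 + 113 + 101) / 12 = 129.5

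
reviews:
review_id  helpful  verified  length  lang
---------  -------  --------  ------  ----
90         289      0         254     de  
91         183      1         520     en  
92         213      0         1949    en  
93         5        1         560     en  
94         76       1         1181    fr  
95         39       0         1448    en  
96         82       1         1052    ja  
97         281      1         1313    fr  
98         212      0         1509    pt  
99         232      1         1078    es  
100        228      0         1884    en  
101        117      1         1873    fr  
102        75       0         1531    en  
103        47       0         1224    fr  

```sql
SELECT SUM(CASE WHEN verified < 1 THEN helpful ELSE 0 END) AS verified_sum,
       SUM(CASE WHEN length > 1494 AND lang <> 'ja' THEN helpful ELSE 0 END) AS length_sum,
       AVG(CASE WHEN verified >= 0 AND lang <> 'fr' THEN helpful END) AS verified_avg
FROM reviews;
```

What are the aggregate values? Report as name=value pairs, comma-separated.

verified_sum=1103, length_sum=845, verified_avg=155.8

[verified_sum: verified < 1]
review_id=90: ✓ → 289
review_id=91: ✗
review_id=92: ✓ → 213
review_id=93: ✗
review_id=94: ✗
review_id=95: ✓ → 39
review_id=96: ✗
review_id=97: ✗
review_id=98: ✓ → 212
review_id=99: ✗
review_id=100: ✓ → 228
review_id=101: ✗
review_id=102: ✓ → 75
review_id=103: ✓ → 47
verified_sum = 289 + 213 + 39 + 212 + 228 + 75 + 47 = 1103
—
[length_sum: length > 1494 AND lang <> 'ja']
review_id=90: ✗
review_id=91: ✗
review_id=92: ✓ → 213
review_id=93: ✗
review_id=94: ✗
review_id=95: ✗
review_id=96: ✗
review_id=97: ✗
review_id=98: ✓ → 212
review_id=99: ✗
review_id=100: ✓ → 228
review_id=101: ✓ → 117
review_id=102: ✓ → 75
review_id=103: ✗
length_sum = 213 + 212 + 228 + 117 + 75 = 845
—
[verified_avg: verified >= 0 AND lang <> 'fr']
review_id=90: ✓ → 289
review_id=91: ✓ → 183
review_id=92: ✓ → 213
review_id=93: ✓ → 5
review_id=94: ✗
review_id=95: ✓ → 39
review_id=96: ✓ → 82
review_id=97: ✗
review_id=98: ✓ → 212
review_id=99: ✓ → 232
review_id=100: ✓ → 228
review_id=101: ✗
review_id=102: ✓ → 75
review_id=103: ✗
verified_avg = (289 + 183 + 213 + 5 + 39 + 82 + 212 + 232 + 228 + 75) / 10 = 155.8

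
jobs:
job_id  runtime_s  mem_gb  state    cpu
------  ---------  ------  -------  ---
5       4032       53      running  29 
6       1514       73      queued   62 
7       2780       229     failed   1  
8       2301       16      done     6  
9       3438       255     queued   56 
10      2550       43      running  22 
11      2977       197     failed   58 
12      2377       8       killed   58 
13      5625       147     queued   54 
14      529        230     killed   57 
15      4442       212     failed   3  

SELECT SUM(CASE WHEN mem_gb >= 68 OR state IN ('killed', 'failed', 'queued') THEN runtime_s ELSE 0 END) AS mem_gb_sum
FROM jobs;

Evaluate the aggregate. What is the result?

23682

job_id=5: ✗
job_id=6: ✓ → 1514
job_id=7: ✓ → 2780
job_id=8: ✗
job_id=9: ✓ → 3438
job_id=10: ✗
job_id=11: ✓ → 2977
job_id=12: ✓ → 2377
job_id=13: ✓ → 5625
job_id=14: ✓ → 529
job_id=15: ✓ → 4442
mem_gb_sum = 1514 + 2780 + 3438 + 2977 + 2377 + 5625 + 529 + 4442 = 23682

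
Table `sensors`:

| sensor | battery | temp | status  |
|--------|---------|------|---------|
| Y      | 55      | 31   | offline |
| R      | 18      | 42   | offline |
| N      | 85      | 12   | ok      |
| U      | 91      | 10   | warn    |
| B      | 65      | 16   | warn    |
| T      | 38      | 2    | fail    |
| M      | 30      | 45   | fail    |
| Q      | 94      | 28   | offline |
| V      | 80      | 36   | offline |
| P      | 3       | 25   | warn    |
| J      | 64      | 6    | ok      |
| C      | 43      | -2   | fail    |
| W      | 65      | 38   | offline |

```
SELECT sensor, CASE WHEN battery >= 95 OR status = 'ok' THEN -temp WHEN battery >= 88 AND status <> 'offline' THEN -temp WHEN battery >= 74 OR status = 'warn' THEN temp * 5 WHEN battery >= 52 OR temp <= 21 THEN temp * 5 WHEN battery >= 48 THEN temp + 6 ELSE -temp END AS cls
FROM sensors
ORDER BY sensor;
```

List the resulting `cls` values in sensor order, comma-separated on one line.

sensor=B: battery >= 74 OR status = 'warn' → 80
sensor=C: battery >= 52 OR temp <= 21 → -10
sensor=J: battery >= 95 OR status = 'ok' → -6
sensor=M: ELSE → -45
sensor=N: battery >= 95 OR status = 'ok' → -12
sensor=P: battery >= 74 OR status = 'warn' → 125
sensor=Q: battery >= 74 OR status = 'warn' → 140
sensor=R: ELSE → -42
sensor=T: battery >= 52 OR temp <= 21 → 10
sensor=U: battery >= 88 AND status <> 'offline' → -10
sensor=V: battery >= 74 OR status = 'warn' → 180
sensor=W: battery >= 52 OR temp <= 21 → 190
sensor=Y: battery >= 52 OR temp <= 21 → 155

80, -10, -6, -45, -12, 125, 140, -42, 10, -10, 180, 190, 155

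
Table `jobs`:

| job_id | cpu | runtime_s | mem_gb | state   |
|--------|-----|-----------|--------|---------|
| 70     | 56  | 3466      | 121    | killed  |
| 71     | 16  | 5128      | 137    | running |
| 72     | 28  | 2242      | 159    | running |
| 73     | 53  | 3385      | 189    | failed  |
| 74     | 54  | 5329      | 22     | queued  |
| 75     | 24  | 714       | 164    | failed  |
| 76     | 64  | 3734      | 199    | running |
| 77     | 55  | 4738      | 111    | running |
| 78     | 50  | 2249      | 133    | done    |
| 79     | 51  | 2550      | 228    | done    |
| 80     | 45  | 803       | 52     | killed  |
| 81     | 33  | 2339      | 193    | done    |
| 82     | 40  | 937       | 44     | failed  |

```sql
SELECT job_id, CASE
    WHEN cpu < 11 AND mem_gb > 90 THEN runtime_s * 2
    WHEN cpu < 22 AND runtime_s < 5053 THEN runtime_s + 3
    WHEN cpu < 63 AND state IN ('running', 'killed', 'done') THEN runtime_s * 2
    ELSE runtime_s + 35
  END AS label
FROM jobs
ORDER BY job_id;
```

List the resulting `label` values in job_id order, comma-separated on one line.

6932, 10256, 4484, 3420, 5364, 749, 3769, 9476, 4498, 5100, 1606, 4678, 972

job_id=70: cpu < 63 AND state IN ('running', 'killed', 'done') → 6932
job_id=71: cpu < 63 AND state IN ('running', 'killed', 'done') → 10256
job_id=72: cpu < 63 AND state IN ('running', 'killed', 'done') → 4484
job_id=73: ELSE → 3420
job_id=74: ELSE → 5364
job_id=75: ELSE → 749
job_id=76: ELSE → 3769
job_id=77: cpu < 63 AND state IN ('running', 'killed', 'done') → 9476
job_id=78: cpu < 63 AND state IN ('running', 'killed', 'done') → 4498
job_id=79: cpu < 63 AND state IN ('running', 'killed', 'done') → 5100
job_id=80: cpu < 63 AND state IN ('running', 'killed', 'done') → 1606
job_id=81: cpu < 63 AND state IN ('running', 'killed', 'done') → 4678
job_id=82: ELSE → 972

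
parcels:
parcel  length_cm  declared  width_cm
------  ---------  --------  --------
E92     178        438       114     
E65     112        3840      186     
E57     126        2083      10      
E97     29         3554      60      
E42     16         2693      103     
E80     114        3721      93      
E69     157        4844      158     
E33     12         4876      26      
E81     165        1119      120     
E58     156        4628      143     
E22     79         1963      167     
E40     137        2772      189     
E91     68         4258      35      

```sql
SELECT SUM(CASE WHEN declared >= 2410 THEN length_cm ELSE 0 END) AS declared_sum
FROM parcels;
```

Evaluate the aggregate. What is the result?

801

parcel=E92: ✗
parcel=E65: ✓ → 112
parcel=E57: ✗
parcel=E97: ✓ → 29
parcel=E42: ✓ → 16
parcel=E80: ✓ → 114
parcel=E69: ✓ → 157
parcel=E33: ✓ → 12
parcel=E81: ✗
parcel=E58: ✓ → 156
parcel=E22: ✗
parcel=E40: ✓ → 137
parcel=E91: ✓ → 68
declared_sum = 112 + 29 + 16 + 114 + 157 + 12 + 156 + 137 + 68 = 801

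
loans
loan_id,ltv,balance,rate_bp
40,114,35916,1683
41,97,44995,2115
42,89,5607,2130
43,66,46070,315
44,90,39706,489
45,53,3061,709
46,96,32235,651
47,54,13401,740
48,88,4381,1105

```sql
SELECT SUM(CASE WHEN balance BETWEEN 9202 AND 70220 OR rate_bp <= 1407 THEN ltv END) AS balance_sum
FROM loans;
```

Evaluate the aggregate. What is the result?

658

loan_id=40: ✓ → 114
loan_id=41: ✓ → 97
loan_id=42: ✗
loan_id=43: ✓ → 66
loan_id=44: ✓ → 90
loan_id=45: ✓ → 53
loan_id=46: ✓ → 96
loan_id=47: ✓ → 54
loan_id=48: ✓ → 88
balance_sum = 114 + 97 + 66 + 90 + 53 + 96 + 54 + 88 = 658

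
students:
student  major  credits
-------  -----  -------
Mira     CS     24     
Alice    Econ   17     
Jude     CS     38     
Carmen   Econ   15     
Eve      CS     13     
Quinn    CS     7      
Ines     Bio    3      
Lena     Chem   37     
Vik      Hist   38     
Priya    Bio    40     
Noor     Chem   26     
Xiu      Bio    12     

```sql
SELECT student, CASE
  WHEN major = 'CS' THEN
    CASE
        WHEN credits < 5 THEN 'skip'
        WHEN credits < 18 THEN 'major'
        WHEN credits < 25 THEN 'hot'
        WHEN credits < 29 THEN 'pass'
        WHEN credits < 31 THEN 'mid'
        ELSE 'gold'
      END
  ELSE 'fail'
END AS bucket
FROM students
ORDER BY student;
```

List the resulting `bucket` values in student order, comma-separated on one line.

fail, fail, major, fail, gold, fail, hot, fail, fail, major, fail, fail

student=Alice: major='Econ' → outer ELSE → fail
student=Carmen: major='Econ' → outer ELSE → fail
student=Eve: major='CS' → inner[credits < 18] → major
student=Ines: major='Bio' → outer ELSE → fail
student=Jude: major='CS' → inner[ELSE] → gold
student=Lena: major='Chem' → outer ELSE → fail
student=Mira: major='CS' → inner[credits < 25] → hot
student=Noor: major='Chem' → outer ELSE → fail
student=Priya: major='Bio' → outer ELSE → fail
student=Quinn: major='CS' → inner[credits < 18] → major
student=Vik: major='Hist' → outer ELSE → fail
student=Xiu: major='Bio' → outer ELSE → fail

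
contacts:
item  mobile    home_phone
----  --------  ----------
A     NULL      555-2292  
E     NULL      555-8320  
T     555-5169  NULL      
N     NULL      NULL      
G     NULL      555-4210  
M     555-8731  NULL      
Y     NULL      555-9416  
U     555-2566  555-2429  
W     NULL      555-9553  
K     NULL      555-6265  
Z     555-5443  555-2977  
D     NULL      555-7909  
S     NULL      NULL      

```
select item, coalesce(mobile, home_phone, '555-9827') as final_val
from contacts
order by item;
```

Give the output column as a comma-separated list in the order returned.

item=A: mobile=NULL, home_phone=555-2292 → 555-2292
item=D: mobile=NULL, home_phone=555-7909 → 555-7909
item=E: mobile=NULL, home_phone=555-8320 → 555-8320
item=G: mobile=NULL, home_phone=555-4210 → 555-4210
item=K: mobile=NULL, home_phone=555-6265 → 555-6265
item=M: mobile=555-8731 → 555-8731
item=N: mobile=NULL, home_phone=NULL, → literal 555-9827 → 555-9827
item=S: mobile=NULL, home_phone=NULL, → literal 555-9827 → 555-9827
item=T: mobile=555-5169 → 555-5169
item=U: mobile=555-2566 → 555-2566
item=W: mobile=NULL, home_phone=555-9553 → 555-9553
item=Y: mobile=NULL, home_phone=555-9416 → 555-9416
item=Z: mobile=555-5443 → 555-5443

555-2292, 555-7909, 555-8320, 555-4210, 555-6265, 555-8731, 555-9827, 555-9827, 555-5169, 555-2566, 555-9553, 555-9416, 555-5443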